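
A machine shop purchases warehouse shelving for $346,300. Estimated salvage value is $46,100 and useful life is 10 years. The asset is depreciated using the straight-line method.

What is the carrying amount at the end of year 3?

$256,240

Depreciable base = $346,300 − $46,100 = $300,200.
Annual expense = $300,200 / 10 = $30,020.
End of year 1: book value $316,280.
End of year 2: book value $286,260.
End of year 3: book value $256,240.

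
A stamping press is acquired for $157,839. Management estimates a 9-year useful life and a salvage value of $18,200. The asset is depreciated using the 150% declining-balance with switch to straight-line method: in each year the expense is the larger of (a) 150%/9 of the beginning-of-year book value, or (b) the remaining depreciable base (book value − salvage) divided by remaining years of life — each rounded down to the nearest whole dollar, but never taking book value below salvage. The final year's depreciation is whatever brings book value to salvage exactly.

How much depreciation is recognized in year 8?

Depreciable base = $157,839 − $18,200 = $139,639.
Year 1: DB = ⌊$157,839 × 150%/9⌋ = $26,306; SL = ⌊$139,639/9⌋ = $15,515 → take DB $26,306. Book value $131,533.
Year 2: DB = ⌊$131,533 × 150%/9⌋ = $21,922; SL = ⌊$113,333/8⌋ = $14,166 → take DB $21,922. Book value $109,611.
Year 3: DB = ⌊$109,611 × 150%/9⌋ = $18,268; SL = ⌊$91,411/7⌋ = $13,058 → take DB $18,268. Book value $91,343.
Year 4: DB = ⌊$91,343 × 150%/9⌋ = $15,223; SL = ⌊$73,143/6⌋ = $12,190 → take DB $15,223. Book value $76,120.
Year 5: DB = ⌊$76,120 × 150%/9⌋ = $12,686; SL = ⌊$57,920/5⌋ = $11,584 → take DB $12,686. Book value $63,434.
Year 6: DB = ⌊$63,434 × 150%/9⌋ = $10,572; SL = ⌊$45,234/4⌋ = $11,308 → take SL $11,308. Book value $52,126.
Year 7: DB = ⌊$52,126 × 150%/9⌋ = $8,687; SL = ⌊$33,926/3⌋ = $11,308 → take SL $11,308. Book value $40,818.
Year 8: DB = ⌊$40,818 × 150%/9⌋ = $6,803; SL = ⌊$22,618/2⌋ = $11,309 → take SL $11,309. Book value $29,509.

$11,309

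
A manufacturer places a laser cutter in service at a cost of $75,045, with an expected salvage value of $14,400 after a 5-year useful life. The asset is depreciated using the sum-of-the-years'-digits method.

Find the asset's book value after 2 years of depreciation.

Depreciable base = $75,045 − $14,400 = $60,645.
Sum of the years' digits = 5+4+3+2+1 = 15.
Year 1: $60,645 × 5/15 = $20,215. Book value $54,830.
Year 2: $60,645 × 4/15 = $16,172. Book value $38,658.

$38,658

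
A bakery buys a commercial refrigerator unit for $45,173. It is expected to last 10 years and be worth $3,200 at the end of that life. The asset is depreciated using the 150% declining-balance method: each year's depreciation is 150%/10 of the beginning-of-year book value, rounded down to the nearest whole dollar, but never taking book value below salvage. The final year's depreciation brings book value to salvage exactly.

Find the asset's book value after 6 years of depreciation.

$17,040

Depreciable base = $45,173 − $3,200 = $41,973.
Year 1: ⌊$45,173 × 150%/10⌋ = $6,775. Book value $38,398.
Year 2: ⌊$38,398 × 150%/10⌋ = $5,759. Book value $32,639.
Year 3: ⌊$32,639 × 150%/10⌋ = $4,895. Book value $27,744.
Year 4: ⌊$27,744 × 150%/10⌋ = $4,161. Book value $23,583.
Year 5: ⌊$23,583 × 150%/10⌋ = $3,537. Book value $20,046.
Year 6: ⌊$20,046 × 150%/10⌋ = $3,006. Book value $17,040.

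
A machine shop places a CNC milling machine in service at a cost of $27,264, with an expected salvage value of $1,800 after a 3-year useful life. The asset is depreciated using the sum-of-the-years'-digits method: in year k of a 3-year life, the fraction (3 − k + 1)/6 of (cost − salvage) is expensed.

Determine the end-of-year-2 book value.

Depreciable base = $27,264 − $1,800 = $25,464.
Sum of the years' digits = 3+2+1 = 6.
Year 1: $25,464 × 3/6 = $12,732. Book value $14,532.
Year 2: $25,464 × 2/6 = $8,488. Book value $6,044.

$6,044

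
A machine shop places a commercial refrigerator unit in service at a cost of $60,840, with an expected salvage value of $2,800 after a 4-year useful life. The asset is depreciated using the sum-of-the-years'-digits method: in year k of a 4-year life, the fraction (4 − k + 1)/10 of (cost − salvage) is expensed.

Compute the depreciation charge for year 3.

$11,608

Depreciable base = $60,840 − $2,800 = $58,040.
Sum of the years' digits = 4+3+2+1 = 10.
Year 1: $58,040 × 4/10 = $23,216. Book value $37,624.
Year 2: $58,040 × 3/10 = $17,412. Book value $20,212.
Year 3: $58,040 × 2/10 = $11,608. Book value $8,604.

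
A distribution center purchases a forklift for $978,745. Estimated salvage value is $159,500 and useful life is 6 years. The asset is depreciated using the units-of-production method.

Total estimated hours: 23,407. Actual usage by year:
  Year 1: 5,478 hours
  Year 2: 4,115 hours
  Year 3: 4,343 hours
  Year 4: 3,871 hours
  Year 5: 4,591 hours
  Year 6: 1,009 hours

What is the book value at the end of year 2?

$642,990

Depreciable base = $978,745 − $159,500 = $819,245.
Rate = $819,245 / 23,407 hours = $35 per hour.
Year 1: 5,478 × $35 = $191,730. Book value $787,015.
Year 2: 4,115 × $35 = $144,025. Book value $642,990.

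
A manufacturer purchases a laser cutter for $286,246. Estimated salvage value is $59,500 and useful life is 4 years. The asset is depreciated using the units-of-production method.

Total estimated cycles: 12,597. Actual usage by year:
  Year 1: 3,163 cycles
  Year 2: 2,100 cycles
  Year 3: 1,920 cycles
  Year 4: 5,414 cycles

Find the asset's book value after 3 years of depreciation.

$156,952

Depreciable base = $286,246 − $59,500 = $226,746.
Rate = $226,746 / 12,597 cycles = $18 per cycle.
Year 1: 3,163 × $18 = $56,934. Book value $229,312.
Year 2: 2,100 × $18 = $37,800. Book value $191,512.
Year 3: 1,920 × $18 = $34,560. Book value $156,952.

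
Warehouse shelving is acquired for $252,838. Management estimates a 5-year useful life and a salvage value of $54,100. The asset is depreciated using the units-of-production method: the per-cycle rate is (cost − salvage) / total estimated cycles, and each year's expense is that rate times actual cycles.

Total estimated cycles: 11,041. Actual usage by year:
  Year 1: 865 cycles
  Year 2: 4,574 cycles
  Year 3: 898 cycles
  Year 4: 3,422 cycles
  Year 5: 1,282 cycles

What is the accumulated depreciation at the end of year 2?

$97,902

Depreciable base = $252,838 − $54,100 = $198,738.
Rate = $198,738 / 11,041 cycles = $18 per cycle.
Year 1: 865 × $18 = $15,570. Book value $237,268.
Year 2: 4,574 × $18 = $82,332. Book value $154,936.
Accumulated through year 2 = $252,838 − $154,936 = $97,902.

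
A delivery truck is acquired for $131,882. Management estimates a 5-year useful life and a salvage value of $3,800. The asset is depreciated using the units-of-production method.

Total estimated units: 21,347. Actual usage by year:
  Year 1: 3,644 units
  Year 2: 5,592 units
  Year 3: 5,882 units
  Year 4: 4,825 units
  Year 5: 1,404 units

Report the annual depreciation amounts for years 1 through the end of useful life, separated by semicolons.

$21,864; $33,552; $35,292; $28,950; $8,424

Depreciable base = $131,882 − $3,800 = $128,082.
Rate = $128,082 / 21,347 units = $6 per unit.
Year 1: 3,644 × $6 = $21,864. Book value $110,018.
Year 2: 5,592 × $6 = $33,552. Book value $76,466.
Year 3: 5,882 × $6 = $35,292. Book value $41,174.
Year 4: 4,825 × $6 = $28,950. Book value $12,224.
Year 5: 1,404 × $6 = $8,424. Book value $3,800.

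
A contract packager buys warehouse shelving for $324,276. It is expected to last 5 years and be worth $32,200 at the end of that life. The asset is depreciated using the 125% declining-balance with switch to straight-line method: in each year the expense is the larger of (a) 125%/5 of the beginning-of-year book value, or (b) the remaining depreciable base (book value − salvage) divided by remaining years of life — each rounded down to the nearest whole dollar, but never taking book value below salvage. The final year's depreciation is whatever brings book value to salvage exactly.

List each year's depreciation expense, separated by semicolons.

Depreciable base = $324,276 − $32,200 = $292,076.
Year 1: DB = ⌊$324,276 × 125%/5⌋ = $81,069; SL = ⌊$292,076/5⌋ = $58,415 → take DB $81,069. Book value $243,207.
Year 2: DB = ⌊$243,207 × 125%/5⌋ = $60,801; SL = ⌊$211,007/4⌋ = $52,751 → take DB $60,801. Book value $182,406.
Year 3: DB = ⌊$182,406 × 125%/5⌋ = $45,601; SL = ⌊$150,206/3⌋ = $50,068 → take SL $50,068. Book value $132,338.
Year 4: DB = ⌊$132,338 × 125%/5⌋ = $33,084; SL = ⌊$100,138/2⌋ = $50,069 → take SL $50,069. Book value $82,269.
Year 5 (final): $82,269 − $32,200 = $50,069. Book value $32,200.

$81,069; $60,801; $50,068; $50,069; $50,069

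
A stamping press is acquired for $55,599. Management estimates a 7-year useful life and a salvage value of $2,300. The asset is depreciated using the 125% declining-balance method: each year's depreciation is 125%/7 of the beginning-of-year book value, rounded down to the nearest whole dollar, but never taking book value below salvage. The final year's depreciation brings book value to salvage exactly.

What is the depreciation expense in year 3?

$6,699

Depreciable base = $55,599 − $2,300 = $53,299.
Year 1: ⌊$55,599 × 125%/7⌋ = $9,928. Book value $45,671.
Year 2: ⌊$45,671 × 125%/7⌋ = $8,155. Book value $37,516.
Year 3: ⌊$37,516 × 125%/7⌋ = $6,699. Book value $30,817.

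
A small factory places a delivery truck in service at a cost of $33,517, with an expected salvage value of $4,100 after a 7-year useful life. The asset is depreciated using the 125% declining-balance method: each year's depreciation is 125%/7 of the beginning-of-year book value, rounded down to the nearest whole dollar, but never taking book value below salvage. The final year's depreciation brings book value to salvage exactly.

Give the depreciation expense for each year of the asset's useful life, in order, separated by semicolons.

Depreciable base = $33,517 − $4,100 = $29,417.
Year 1: ⌊$33,517 × 125%/7⌋ = $5,985. Book value $27,532.
Year 2: ⌊$27,532 × 125%/7⌋ = $4,916. Book value $22,616.
Year 3: ⌊$22,616 × 125%/7⌋ = $4,038. Book value $18,578.
Year 4: ⌊$18,578 × 125%/7⌋ = $3,317. Book value $15,261.
Year 5: ⌊$15,261 × 125%/7⌋ = $2,725. Book value $12,536.
Year 6: ⌊$12,536 × 125%/7⌋ = $2,238. Book value $10,298.
Year 7 (final): $10,298 − $4,100 = $6,198. Book value $4,100.

$5,985; $4,916; $4,038; $3,317; $2,725; $2,238; $6,198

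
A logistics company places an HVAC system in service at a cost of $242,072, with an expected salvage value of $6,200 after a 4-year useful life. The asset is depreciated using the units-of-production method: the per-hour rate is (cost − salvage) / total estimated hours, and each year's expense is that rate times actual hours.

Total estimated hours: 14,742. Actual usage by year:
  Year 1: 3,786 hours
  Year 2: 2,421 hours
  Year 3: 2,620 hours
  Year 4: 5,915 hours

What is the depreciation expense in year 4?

Depreciable base = $242,072 − $6,200 = $235,872.
Rate = $235,872 / 14,742 hours = $16 per hour.
Year 1: 3,786 × $16 = $60,576. Book value $181,496.
Year 2: 2,421 × $16 = $38,736. Book value $142,760.
Year 3: 2,620 × $16 = $41,920. Book value $100,840.
Year 4: 5,915 × $16 = $94,640. Book value $6,200.

$94,640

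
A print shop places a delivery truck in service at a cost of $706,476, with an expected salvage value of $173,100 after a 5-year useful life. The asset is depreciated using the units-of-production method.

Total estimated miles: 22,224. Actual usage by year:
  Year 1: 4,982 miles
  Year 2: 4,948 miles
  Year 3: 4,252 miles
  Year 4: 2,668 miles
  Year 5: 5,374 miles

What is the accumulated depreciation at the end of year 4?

Depreciable base = $706,476 − $173,100 = $533,376.
Rate = $533,376 / 22,224 miles = $24 per mile.
Year 1: 4,982 × $24 = $119,568. Book value $586,908.
Year 2: 4,948 × $24 = $118,752. Book value $468,156.
Year 3: 4,252 × $24 = $102,048. Book value $366,108.
Year 4: 2,668 × $24 = $64,032. Book value $302,076.
Accumulated through year 4 = $706,476 − $302,076 = $404,400.

$404,400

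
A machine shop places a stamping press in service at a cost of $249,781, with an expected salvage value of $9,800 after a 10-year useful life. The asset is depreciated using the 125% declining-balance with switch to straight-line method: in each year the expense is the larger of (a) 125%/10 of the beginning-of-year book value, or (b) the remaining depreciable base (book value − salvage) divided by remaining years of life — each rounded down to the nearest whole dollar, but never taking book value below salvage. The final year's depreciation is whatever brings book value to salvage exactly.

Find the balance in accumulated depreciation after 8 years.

Depreciable base = $249,781 − $9,800 = $239,981.
Year 1: DB = ⌊$249,781 × 125%/10⌋ = $31,222; SL = ⌊$239,981/10⌋ = $23,998 → take DB $31,222. Book value $218,559.
Year 2: DB = ⌊$218,559 × 125%/10⌋ = $27,319; SL = ⌊$208,759/9⌋ = $23,195 → take DB $27,319. Book value $191,240.
Year 3: DB = ⌊$191,240 × 125%/10⌋ = $23,905; SL = ⌊$181,440/8⌋ = $22,680 → take DB $23,905. Book value $167,335.
Year 4: DB = ⌊$167,335 × 125%/10⌋ = $20,916; SL = ⌊$157,535/7⌋ = $22,505 → take SL $22,505. Book value $144,830.
Year 5: DB = ⌊$144,830 × 125%/10⌋ = $18,103; SL = ⌊$135,030/6⌋ = $22,505 → take SL $22,505. Book value $122,325.
Year 6: DB = ⌊$122,325 × 125%/10⌋ = $15,290; SL = ⌊$112,525/5⌋ = $22,505 → take SL $22,505. Book value $99,820.
Year 7: DB = ⌊$99,820 × 125%/10⌋ = $12,477; SL = ⌊$90,020/4⌋ = $22,505 → take SL $22,505. Book value $77,315.
Year 8: DB = ⌊$77,315 × 125%/10⌋ = $9,664; SL = ⌊$67,515/3⌋ = $22,505 → take SL $22,505. Book value $54,810.
Accumulated through year 8 = $249,781 − $54,810 = $194,971.

$194,971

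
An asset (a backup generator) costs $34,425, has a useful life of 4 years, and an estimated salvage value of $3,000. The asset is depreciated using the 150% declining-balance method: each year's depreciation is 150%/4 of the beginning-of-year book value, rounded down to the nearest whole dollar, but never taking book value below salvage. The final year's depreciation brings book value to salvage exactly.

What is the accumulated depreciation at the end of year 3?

Depreciable base = $34,425 − $3,000 = $31,425.
Year 1: ⌊$34,425 × 150%/4⌋ = $12,909. Book value $21,516.
Year 2: ⌊$21,516 × 150%/4⌋ = $8,068. Book value $13,448.
Year 3: ⌊$13,448 × 150%/4⌋ = $5,043. Book value $8,405.
Accumulated through year 3 = $34,425 − $8,405 = $26,020.

$26,020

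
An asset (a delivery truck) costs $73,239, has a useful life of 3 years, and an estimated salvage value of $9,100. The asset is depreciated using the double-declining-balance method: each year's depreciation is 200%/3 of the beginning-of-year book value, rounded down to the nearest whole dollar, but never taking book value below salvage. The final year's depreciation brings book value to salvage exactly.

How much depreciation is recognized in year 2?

$15,313

Depreciable base = $73,239 − $9,100 = $64,139.
Year 1: ⌊$73,239 × 200%/3⌋ = $48,826. Book value $24,413.
Year 2: ⌊$24,413 × 200%/3⌋ = $16,275, capped at $15,313. Book value $9,100.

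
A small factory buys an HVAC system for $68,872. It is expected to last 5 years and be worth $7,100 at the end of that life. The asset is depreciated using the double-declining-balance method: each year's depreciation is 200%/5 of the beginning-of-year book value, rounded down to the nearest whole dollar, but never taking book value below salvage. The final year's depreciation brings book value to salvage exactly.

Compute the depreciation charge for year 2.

$16,529

Depreciable base = $68,872 − $7,100 = $61,772.
Year 1: ⌊$68,872 × 200%/5⌋ = $27,548. Book value $41,324.
Year 2: ⌊$41,324 × 200%/5⌋ = $16,529. Book value $24,795.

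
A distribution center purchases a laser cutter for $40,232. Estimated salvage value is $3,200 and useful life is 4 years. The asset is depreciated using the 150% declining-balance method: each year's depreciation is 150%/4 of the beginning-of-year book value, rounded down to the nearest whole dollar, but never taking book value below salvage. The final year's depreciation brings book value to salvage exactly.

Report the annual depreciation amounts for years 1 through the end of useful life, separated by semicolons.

$15,087; $9,429; $5,893; $6,623

Depreciable base = $40,232 − $3,200 = $37,032.
Year 1: ⌊$40,232 × 150%/4⌋ = $15,087. Book value $25,145.
Year 2: ⌊$25,145 × 150%/4⌋ = $9,429. Book value $15,716.
Year 3: ⌊$15,716 × 150%/4⌋ = $5,893. Book value $9,823.
Year 4 (final): $9,823 − $3,200 = $6,623. Book value $3,200.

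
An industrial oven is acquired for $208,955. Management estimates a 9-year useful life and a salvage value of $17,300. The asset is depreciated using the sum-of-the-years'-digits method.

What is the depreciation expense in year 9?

$4,259

Depreciable base = $208,955 − $17,300 = $191,655.
Sum of the years' digits = 9+8+7+6+5+4+3+2+1 = 45.
Year 1: $191,655 × 9/45 = $38,331. Book value $170,624.
Year 2: $191,655 × 8/45 = $34,072. Book value $136,552.
Year 3: $191,655 × 7/45 = $29,813. Book value $106,739.
Year 4: $191,655 × 6/45 = $25,554. Book value $81,185.
Year 5: $191,655 × 5/45 = $21,295. Book value $59,890.
Year 6: $191,655 × 4/45 = $17,036. Book value $42,854.
Year 7: $191,655 × 3/45 = $12,777. Book value $30,077.
Year 8: $191,655 × 2/45 = $8,518. Book value $21,559.
Year 9: $191,655 × 1/45 = $4,259. Book value $17,300.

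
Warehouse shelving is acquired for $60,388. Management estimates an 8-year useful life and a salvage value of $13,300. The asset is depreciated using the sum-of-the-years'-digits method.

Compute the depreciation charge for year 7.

Depreciable base = $60,388 − $13,300 = $47,088.
Sum of the years' digits = 8+7+6+5+4+3+2+1 = 36.
Year 1: $47,088 × 8/36 = $10,464. Book value $49,924.
Year 2: $47,088 × 7/36 = $9,156. Book value $40,768.
Year 3: $47,088 × 6/36 = $7,848. Book value $32,920.
Year 4: $47,088 × 5/36 = $6,540. Book value $26,380.
Year 5: $47,088 × 4/36 = $5,232. Book value $21,148.
Year 6: $47,088 × 3/36 = $3,924. Book value $17,224.
Year 7: $47,088 × 2/36 = $2,616. Book value $14,608.

$2,616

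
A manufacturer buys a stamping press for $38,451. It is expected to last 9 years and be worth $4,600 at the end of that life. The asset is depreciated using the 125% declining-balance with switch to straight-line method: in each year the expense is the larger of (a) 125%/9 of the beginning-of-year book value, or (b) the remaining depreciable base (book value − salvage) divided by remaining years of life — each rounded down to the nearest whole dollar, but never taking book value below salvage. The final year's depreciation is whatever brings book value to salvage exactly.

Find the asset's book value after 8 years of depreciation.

Depreciable base = $38,451 − $4,600 = $33,851.
Year 1: DB = ⌊$38,451 × 125%/9⌋ = $5,340; SL = ⌊$33,851/9⌋ = $3,761 → take DB $5,340. Book value $33,111.
Year 2: DB = ⌊$33,111 × 125%/9⌋ = $4,598; SL = ⌊$28,511/8⌋ = $3,563 → take DB $4,598. Book value $28,513.
Year 3: DB = ⌊$28,513 × 125%/9⌋ = $3,960; SL = ⌊$23,913/7⌋ = $3,416 → take DB $3,960. Book value $24,553.
Year 4: DB = ⌊$24,553 × 125%/9⌋ = $3,410; SL = ⌊$19,953/6⌋ = $3,325 → take DB $3,410. Book value $21,143.
Year 5: DB = ⌊$21,143 × 125%/9⌋ = $2,936; SL = ⌊$16,543/5⌋ = $3,308 → take SL $3,308. Book value $17,835.
Year 6: DB = ⌊$17,835 × 125%/9⌋ = $2,477; SL = ⌊$13,235/4⌋ = $3,308 → take SL $3,308. Book value $14,527.
Year 7: DB = ⌊$14,527 × 125%/9⌋ = $2,017; SL = ⌊$9,927/3⌋ = $3,309 → take SL $3,309. Book value $11,218.
Year 8: DB = ⌊$11,218 × 125%/9⌋ = $1,558; SL = ⌊$6,618/2⌋ = $3,309 → take SL $3,309. Book value $7,909.

$7,909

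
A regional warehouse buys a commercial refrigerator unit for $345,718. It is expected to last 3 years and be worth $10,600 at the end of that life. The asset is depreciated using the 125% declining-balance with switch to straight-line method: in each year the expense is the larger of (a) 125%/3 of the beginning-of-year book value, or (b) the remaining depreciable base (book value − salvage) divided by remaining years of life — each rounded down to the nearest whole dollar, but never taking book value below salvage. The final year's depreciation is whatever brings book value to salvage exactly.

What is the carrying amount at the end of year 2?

$106,135

Depreciable base = $345,718 − $10,600 = $335,118.
Year 1: DB = ⌊$345,718 × 125%/3⌋ = $144,049; SL = ⌊$335,118/3⌋ = $111,706 → take DB $144,049. Book value $201,669.
Year 2: DB = ⌊$201,669 × 125%/3⌋ = $84,028; SL = ⌊$191,069/2⌋ = $95,534 → take SL $95,534. Book value $106,135.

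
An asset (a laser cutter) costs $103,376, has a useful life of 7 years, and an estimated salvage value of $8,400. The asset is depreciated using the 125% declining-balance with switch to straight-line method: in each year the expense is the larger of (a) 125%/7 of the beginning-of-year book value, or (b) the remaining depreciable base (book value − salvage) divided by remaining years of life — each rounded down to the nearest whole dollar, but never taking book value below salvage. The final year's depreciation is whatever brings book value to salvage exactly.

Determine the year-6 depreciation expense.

$12,225

Depreciable base = $103,376 − $8,400 = $94,976.
Year 1: DB = ⌊$103,376 × 125%/7⌋ = $18,460; SL = ⌊$94,976/7⌋ = $13,568 → take DB $18,460. Book value $84,916.
Year 2: DB = ⌊$84,916 × 125%/7⌋ = $15,163; SL = ⌊$76,516/6⌋ = $12,752 → take DB $15,163. Book value $69,753.
Year 3: DB = ⌊$69,753 × 125%/7⌋ = $12,455; SL = ⌊$61,353/5⌋ = $12,270 → take DB $12,455. Book value $57,298.
Year 4: DB = ⌊$57,298 × 125%/7⌋ = $10,231; SL = ⌊$48,898/4⌋ = $12,224 → take SL $12,224. Book value $45,074.
Year 5: DB = ⌊$45,074 × 125%/7⌋ = $8,048; SL = ⌊$36,674/3⌋ = $12,224 → take SL $12,224. Book value $32,850.
Year 6: DB = ⌊$32,850 × 125%/7⌋ = $5,866; SL = ⌊$24,450/2⌋ = $12,225 → take SL $12,225. Book value $20,625.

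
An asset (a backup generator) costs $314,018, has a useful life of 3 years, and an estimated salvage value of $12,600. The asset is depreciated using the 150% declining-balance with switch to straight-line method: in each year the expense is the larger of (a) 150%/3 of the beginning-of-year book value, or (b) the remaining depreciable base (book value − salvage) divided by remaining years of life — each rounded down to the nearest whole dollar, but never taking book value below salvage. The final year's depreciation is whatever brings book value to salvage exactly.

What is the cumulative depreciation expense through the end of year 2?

$235,513

Depreciable base = $314,018 − $12,600 = $301,418.
Year 1: DB = ⌊$314,018 × 150%/3⌋ = $157,009; SL = ⌊$301,418/3⌋ = $100,472 → take DB $157,009. Book value $157,009.
Year 2: DB = ⌊$157,009 × 150%/3⌋ = $78,504; SL = ⌊$144,409/2⌋ = $72,204 → take DB $78,504. Book value $78,505.
Accumulated through year 2 = $314,018 − $78,505 = $235,513.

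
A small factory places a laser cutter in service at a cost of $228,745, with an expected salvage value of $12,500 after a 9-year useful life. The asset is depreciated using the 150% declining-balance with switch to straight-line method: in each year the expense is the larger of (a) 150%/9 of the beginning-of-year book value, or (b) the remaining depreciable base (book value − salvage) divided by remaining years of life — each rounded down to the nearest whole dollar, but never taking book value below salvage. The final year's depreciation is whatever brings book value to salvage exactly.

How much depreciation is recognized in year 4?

Depreciable base = $228,745 − $12,500 = $216,245.
Year 1: DB = ⌊$228,745 × 150%/9⌋ = $38,124; SL = ⌊$216,245/9⌋ = $24,027 → take DB $38,124. Book value $190,621.
Year 2: DB = ⌊$190,621 × 150%/9⌋ = $31,770; SL = ⌊$178,121/8⌋ = $22,265 → take DB $31,770. Book value $158,851.
Year 3: DB = ⌊$158,851 × 150%/9⌋ = $26,475; SL = ⌊$146,351/7⌋ = $20,907 → take DB $26,475. Book value $132,376.
Year 4: DB = ⌊$132,376 × 150%/9⌋ = $22,062; SL = ⌊$119,876/6⌋ = $19,979 → take DB $22,062. Book value $110,314.

$22,062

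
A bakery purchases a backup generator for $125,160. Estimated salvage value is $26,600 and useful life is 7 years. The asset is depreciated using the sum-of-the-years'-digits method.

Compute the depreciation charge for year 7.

Depreciable base = $125,160 − $26,600 = $98,560.
Sum of the years' digits = 7+6+5+4+3+2+1 = 28.
Year 1: $98,560 × 7/28 = $24,640. Book value $100,520.
Year 2: $98,560 × 6/28 = $21,120. Book value $79,400.
Year 3: $98,560 × 5/28 = $17,600. Book value $61,800.
Year 4: $98,560 × 4/28 = $14,080. Book value $47,720.
Year 5: $98,560 × 3/28 = $10,560. Book value $37,160.
Year 6: $98,560 × 2/28 = $7,040. Book value $30,120.
Year 7: $98,560 × 1/28 = $3,520. Book value $26,600.

$3,520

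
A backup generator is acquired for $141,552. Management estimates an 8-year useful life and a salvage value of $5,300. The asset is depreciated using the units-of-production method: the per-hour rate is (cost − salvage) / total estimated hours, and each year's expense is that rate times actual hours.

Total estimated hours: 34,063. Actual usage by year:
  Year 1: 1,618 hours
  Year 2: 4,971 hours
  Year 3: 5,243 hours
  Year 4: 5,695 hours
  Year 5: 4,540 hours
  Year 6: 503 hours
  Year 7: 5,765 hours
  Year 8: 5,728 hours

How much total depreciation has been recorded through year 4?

$70,108

Depreciable base = $141,552 − $5,300 = $136,252.
Rate = $136,252 / 34,063 hours = $4 per hour.
Year 1: 1,618 × $4 = $6,472. Book value $135,080.
Year 2: 4,971 × $4 = $19,884. Book value $115,196.
Year 3: 5,243 × $4 = $20,972. Book value $94,224.
Year 4: 5,695 × $4 = $22,780. Book value $71,444.
Accumulated through year 4 = $141,552 − $71,444 = $70,108.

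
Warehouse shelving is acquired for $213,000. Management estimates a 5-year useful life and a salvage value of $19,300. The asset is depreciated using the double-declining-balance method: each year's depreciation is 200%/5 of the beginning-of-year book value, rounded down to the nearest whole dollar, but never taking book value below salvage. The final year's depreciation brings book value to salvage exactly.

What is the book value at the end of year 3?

Depreciable base = $213,000 − $19,300 = $193,700.
Year 1: ⌊$213,000 × 200%/5⌋ = $85,200. Book value $127,800.
Year 2: ⌊$127,800 × 200%/5⌋ = $51,120. Book value $76,680.
Year 3: ⌊$76,680 × 200%/5⌋ = $30,672. Book value $46,008.

$46,008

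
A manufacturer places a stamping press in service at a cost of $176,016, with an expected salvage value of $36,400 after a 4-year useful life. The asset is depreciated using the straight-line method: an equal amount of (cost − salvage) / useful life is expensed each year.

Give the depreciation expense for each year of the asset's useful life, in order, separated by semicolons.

$34,904; $34,904; $34,904; $34,904

Depreciable base = $176,016 − $36,400 = $139,616.
Annual expense = $139,616 / 4 = $34,904.
End of year 1: book value $141,112.
End of year 2: book value $106,208.
End of year 3: book value $71,304.
End of year 4: book value $36,400.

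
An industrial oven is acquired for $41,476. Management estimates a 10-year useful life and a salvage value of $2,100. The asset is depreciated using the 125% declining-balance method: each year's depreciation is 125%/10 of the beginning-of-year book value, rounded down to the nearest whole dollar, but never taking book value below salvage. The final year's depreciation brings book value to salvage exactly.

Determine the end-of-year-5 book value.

Depreciable base = $41,476 − $2,100 = $39,376.
Year 1: ⌊$41,476 × 125%/10⌋ = $5,184. Book value $36,292.
Year 2: ⌊$36,292 × 125%/10⌋ = $4,536. Book value $31,756.
Year 3: ⌊$31,756 × 125%/10⌋ = $3,969. Book value $27,787.
Year 4: ⌊$27,787 × 125%/10⌋ = $3,473. Book value $24,314.
Year 5: ⌊$24,314 × 125%/10⌋ = $3,039. Book value $21,275.

$21,275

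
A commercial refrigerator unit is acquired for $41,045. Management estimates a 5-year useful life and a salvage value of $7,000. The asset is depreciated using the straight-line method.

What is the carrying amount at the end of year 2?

Depreciable base = $41,045 − $7,000 = $34,045.
Annual expense = $34,045 / 5 = $6,809.
End of year 1: book value $34,236.
End of year 2: book value $27,427.

$27,427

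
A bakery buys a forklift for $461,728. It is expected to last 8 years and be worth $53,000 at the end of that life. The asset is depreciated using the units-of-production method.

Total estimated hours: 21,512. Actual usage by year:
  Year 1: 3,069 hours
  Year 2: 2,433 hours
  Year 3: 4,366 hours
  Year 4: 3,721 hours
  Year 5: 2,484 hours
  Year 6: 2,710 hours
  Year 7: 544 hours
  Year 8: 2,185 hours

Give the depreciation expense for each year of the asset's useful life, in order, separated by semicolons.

Depreciable base = $461,728 − $53,000 = $408,728.
Rate = $408,728 / 21,512 hours = $19 per hour.
Year 1: 3,069 × $19 = $58,311. Book value $403,417.
Year 2: 2,433 × $19 = $46,227. Book value $357,190.
Year 3: 4,366 × $19 = $82,954. Book value $274,236.
Year 4: 3,721 × $19 = $70,699. Book value $203,537.
Year 5: 2,484 × $19 = $47,196. Book value $156,341.
Year 6: 2,710 × $19 = $51,490. Book value $104,851.
Year 7: 544 × $19 = $10,336. Book value $94,515.
Year 8: 2,185 × $19 = $41,515. Book value $53,000.

$58,311; $46,227; $82,954; $70,699; $47,196; $51,490; $10,336; $41,515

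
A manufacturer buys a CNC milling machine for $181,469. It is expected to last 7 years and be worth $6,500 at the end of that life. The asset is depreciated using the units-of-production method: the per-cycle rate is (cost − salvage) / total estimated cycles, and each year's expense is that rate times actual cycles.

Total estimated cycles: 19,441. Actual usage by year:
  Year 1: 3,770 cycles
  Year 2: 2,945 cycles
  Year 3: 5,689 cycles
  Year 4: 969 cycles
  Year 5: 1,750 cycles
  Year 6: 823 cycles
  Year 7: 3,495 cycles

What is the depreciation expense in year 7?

$31,455

Depreciable base = $181,469 − $6,500 = $174,969.
Rate = $174,969 / 19,441 cycles = $9 per cycle.
Year 1: 3,770 × $9 = $33,930. Book value $147,539.
Year 2: 2,945 × $9 = $26,505. Book value $121,034.
Year 3: 5,689 × $9 = $51,201. Book value $69,833.
Year 4: 969 × $9 = $8,721. Book value $61,112.
Year 5: 1,750 × $9 = $15,750. Book value $45,362.
Year 6: 823 × $9 = $7,407. Book value $37,955.
Year 7: 3,495 × $9 = $31,455. Book value $6,500.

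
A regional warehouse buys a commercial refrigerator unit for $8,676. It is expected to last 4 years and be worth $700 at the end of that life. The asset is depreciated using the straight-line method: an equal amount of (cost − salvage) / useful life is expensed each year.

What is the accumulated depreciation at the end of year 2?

$3,988

Depreciable base = $8,676 − $700 = $7,976.
Annual expense = $7,976 / 4 = $1,994.
End of year 1: book value $6,682.
End of year 2: book value $4,688.
Accumulated through year 2 = $8,676 − $4,688 = $3,988.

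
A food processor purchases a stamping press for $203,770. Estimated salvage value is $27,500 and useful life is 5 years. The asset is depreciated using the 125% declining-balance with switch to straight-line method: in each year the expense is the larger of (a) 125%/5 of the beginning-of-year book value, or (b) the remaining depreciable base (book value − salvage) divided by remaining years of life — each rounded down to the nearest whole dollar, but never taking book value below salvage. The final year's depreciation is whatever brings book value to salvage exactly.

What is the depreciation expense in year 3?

$29,040

Depreciable base = $203,770 − $27,500 = $176,270.
Year 1: DB = ⌊$203,770 × 125%/5⌋ = $50,942; SL = ⌊$176,270/5⌋ = $35,254 → take DB $50,942. Book value $152,828.
Year 2: DB = ⌊$152,828 × 125%/5⌋ = $38,207; SL = ⌊$125,328/4⌋ = $31,332 → take DB $38,207. Book value $114,621.
Year 3: DB = ⌊$114,621 × 125%/5⌋ = $28,655; SL = ⌊$87,121/3⌋ = $29,040 → take SL $29,040. Book value $85,581.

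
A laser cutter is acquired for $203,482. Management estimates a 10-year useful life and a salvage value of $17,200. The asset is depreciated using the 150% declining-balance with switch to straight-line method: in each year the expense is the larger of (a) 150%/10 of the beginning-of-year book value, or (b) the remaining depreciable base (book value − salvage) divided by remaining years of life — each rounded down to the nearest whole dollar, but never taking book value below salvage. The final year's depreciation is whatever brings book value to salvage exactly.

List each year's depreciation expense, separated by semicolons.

Depreciable base = $203,482 − $17,200 = $186,282.
Year 1: DB = ⌊$203,482 × 150%/10⌋ = $30,522; SL = ⌊$186,282/10⌋ = $18,628 → take DB $30,522. Book value $172,960.
Year 2: DB = ⌊$172,960 × 150%/10⌋ = $25,944; SL = ⌊$155,760/9⌋ = $17,306 → take DB $25,944. Book value $147,016.
Year 3: DB = ⌊$147,016 × 150%/10⌋ = $22,052; SL = ⌊$129,816/8⌋ = $16,227 → take DB $22,052. Book value $124,964.
Year 4: DB = ⌊$124,964 × 150%/10⌋ = $18,744; SL = ⌊$107,764/7⌋ = $15,394 → take DB $18,744. Book value $106,220.
Year 5: DB = ⌊$106,220 × 150%/10⌋ = $15,933; SL = ⌊$89,020/6⌋ = $14,836 → take DB $15,933. Book value $90,287.
Year 6: DB = ⌊$90,287 × 150%/10⌋ = $13,543; SL = ⌊$73,087/5⌋ = $14,617 → take SL $14,617. Book value $75,670.
Year 7: DB = ⌊$75,670 × 150%/10⌋ = $11,350; SL = ⌊$58,470/4⌋ = $14,617 → take SL $14,617. Book value $61,053.
Year 8: DB = ⌊$61,053 × 150%/10⌋ = $9,157; SL = ⌊$43,853/3⌋ = $14,617 → take SL $14,617. Book value $46,436.
Year 9: DB = ⌊$46,436 × 150%/10⌋ = $6,965; SL = ⌊$29,236/2⌋ = $14,618 → take SL $14,618. Book value $31,818.
Year 10 (final): $31,818 − $17,200 = $14,618. Book value $17,200.

$30,522; $25,944; $22,052; $18,744; $15,933; $14,617; $14,617; $14,617; $14,618; $14,618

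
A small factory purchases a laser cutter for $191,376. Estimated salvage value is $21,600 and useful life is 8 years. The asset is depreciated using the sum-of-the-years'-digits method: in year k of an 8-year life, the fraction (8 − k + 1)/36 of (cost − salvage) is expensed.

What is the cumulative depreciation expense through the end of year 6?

$155,628

Depreciable base = $191,376 − $21,600 = $169,776.
Sum of the years' digits = 8+7+6+5+4+3+2+1 = 36.
Year 1: $169,776 × 8/36 = $37,728. Book value $153,648.
Year 2: $169,776 × 7/36 = $33,012. Book value $120,636.
Year 3: $169,776 × 6/36 = $28,296. Book value $92,340.
Year 4: $169,776 × 5/36 = $23,580. Book value $68,760.
Year 5: $169,776 × 4/36 = $18,864. Book value $49,896.
Year 6: $169,776 × 3/36 = $14,148. Book value $35,748.
Accumulated through year 6 = $191,376 − $35,748 = $155,628.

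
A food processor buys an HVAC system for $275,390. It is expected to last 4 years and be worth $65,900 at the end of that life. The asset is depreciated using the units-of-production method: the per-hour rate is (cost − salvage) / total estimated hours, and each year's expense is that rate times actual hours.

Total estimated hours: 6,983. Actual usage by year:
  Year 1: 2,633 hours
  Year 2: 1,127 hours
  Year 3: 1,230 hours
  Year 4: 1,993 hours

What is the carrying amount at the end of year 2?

$162,590

Depreciable base = $275,390 − $65,900 = $209,490.
Rate = $209,490 / 6,983 hours = $30 per hour.
Year 1: 2,633 × $30 = $78,990. Book value $196,400.
Year 2: 1,127 × $30 = $33,810. Book value $162,590.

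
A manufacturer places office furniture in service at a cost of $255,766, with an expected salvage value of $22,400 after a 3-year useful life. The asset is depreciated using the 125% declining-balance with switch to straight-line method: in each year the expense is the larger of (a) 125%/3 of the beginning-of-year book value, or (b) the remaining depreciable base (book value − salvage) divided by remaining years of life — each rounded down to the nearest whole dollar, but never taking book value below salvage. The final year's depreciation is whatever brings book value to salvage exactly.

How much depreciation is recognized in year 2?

$63,398

Depreciable base = $255,766 − $22,400 = $233,366.
Year 1: DB = ⌊$255,766 × 125%/3⌋ = $106,569; SL = ⌊$233,366/3⌋ = $77,788 → take DB $106,569. Book value $149,197.
Year 2: DB = ⌊$149,197 × 125%/3⌋ = $62,165; SL = ⌊$126,797/2⌋ = $63,398 → take SL $63,398. Book value $85,799.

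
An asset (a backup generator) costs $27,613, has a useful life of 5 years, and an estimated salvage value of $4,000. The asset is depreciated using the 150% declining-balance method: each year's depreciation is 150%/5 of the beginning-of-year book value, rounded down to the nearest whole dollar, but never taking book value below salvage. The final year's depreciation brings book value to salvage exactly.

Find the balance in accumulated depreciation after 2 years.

Depreciable base = $27,613 − $4,000 = $23,613.
Year 1: ⌊$27,613 × 150%/5⌋ = $8,283. Book value $19,330.
Year 2: ⌊$19,330 × 150%/5⌋ = $5,799. Book value $13,531.
Accumulated through year 2 = $27,613 − $13,531 = $14,082.

$14,082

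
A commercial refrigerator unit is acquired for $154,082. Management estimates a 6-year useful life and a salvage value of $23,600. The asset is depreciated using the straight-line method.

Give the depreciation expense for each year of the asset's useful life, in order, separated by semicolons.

$21,747; $21,747; $21,747; $21,747; $21,747; $21,747

Depreciable base = $154,082 − $23,600 = $130,482.
Annual expense = $130,482 / 6 = $21,747.
End of year 1: book value $132,335.
End of year 2: book value $110,588.
End of year 3: book value $88,841.
End of year 4: book value $67,094.
End of year 5: book value $45,347.
End of year 6: book value $23,600.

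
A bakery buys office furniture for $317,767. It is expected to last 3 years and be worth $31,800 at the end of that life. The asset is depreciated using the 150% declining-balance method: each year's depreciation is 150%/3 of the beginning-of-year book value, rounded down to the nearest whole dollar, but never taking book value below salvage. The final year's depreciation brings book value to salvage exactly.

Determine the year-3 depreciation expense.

Depreciable base = $317,767 − $31,800 = $285,967.
Year 1: ⌊$317,767 × 150%/3⌋ = $158,883. Book value $158,884.
Year 2: ⌊$158,884 × 150%/3⌋ = $79,442. Book value $79,442.
Year 3 (final): $79,442 − $31,800 = $47,642. Book value $31,800.

$47,642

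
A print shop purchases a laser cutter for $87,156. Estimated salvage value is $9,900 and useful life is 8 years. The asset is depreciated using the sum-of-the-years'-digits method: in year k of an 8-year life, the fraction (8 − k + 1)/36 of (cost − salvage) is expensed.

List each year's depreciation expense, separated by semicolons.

$17,168; $15,022; $12,876; $10,730; $8,584; $6,438; $4,292; $2,146

Depreciable base = $87,156 − $9,900 = $77,256.
Sum of the years' digits = 8+7+6+5+4+3+2+1 = 36.
Year 1: $77,256 × 8/36 = $17,168. Book value $69,988.
Year 2: $77,256 × 7/36 = $15,022. Book value $54,966.
Year 3: $77,256 × 6/36 = $12,876. Book value $42,090.
Year 4: $77,256 × 5/36 = $10,730. Book value $31,360.
Year 5: $77,256 × 4/36 = $8,584. Book value $22,776.
Year 6: $77,256 × 3/36 = $6,438. Book value $16,338.
Year 7: $77,256 × 2/36 = $4,292. Book value $12,046.
Year 8: $77,256 × 1/36 = $2,146. Book value $9,900.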